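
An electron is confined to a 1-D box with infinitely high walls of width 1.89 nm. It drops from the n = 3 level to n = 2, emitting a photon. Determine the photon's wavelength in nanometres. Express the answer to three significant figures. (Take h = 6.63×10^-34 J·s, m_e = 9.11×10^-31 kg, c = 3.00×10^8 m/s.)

E_1 = h²/(8m_eL²) = 1.688×10^-20 J, so ΔE = (3² − 2²)E_1 = 8.440×10^-20 J.
λ = hc/ΔE = (6.63×10^-34·3.00×10^8)/8.440×10^-20 = 2.36×10^-6 m = 2.36×10^3 nm.

λ = 2.36×10^3 nm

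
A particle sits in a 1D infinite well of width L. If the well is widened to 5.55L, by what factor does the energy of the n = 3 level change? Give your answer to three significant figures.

0.0325

E_n ∝ 1/L², so the energy scales by 1/5.55² = 0.0325.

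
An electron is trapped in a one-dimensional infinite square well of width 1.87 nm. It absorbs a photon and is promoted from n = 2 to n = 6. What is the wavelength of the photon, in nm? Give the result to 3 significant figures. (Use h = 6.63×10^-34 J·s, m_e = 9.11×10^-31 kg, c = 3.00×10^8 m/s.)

E_1 = h²/(8m_eL²) = 1.725×10^-20 J, so ΔE = (6² − 2²)E_1 = 5.520×10^-19 J.
λ = hc/ΔE = (6.63×10^-34·3.00×10^8)/5.520×10^-19 = 3.60×10^-7 m = 360 nm.

λ = 360 nm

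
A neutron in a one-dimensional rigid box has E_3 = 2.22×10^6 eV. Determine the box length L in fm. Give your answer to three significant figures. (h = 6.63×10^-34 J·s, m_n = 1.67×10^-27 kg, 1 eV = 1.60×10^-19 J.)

L = 28.9 fm

From E_n = n²h²/(8m_nL²), L = n·h/√(8m_nE_n).
E_3 = 2.22×10^6 eV = 3.552×10^-13 J, so L = 3·6.63×10^-34/√(8·1.67×10^-27·3.552×10^-13) = 2.89×10^-14 m = 28.9 fm.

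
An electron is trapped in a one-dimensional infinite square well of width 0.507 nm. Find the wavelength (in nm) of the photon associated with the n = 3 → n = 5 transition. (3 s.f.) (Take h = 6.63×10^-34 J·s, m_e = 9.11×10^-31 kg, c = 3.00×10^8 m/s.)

E_1 = h²/(8m_eL²) = 2.346×10^-19 J, so ΔE = (5² − 3²)E_1 = 3.754×10^-18 J.
λ = hc/ΔE = (6.63×10^-34·3.00×10^8)/3.754×10^-18 = 5.30×10^-8 m = 53.0 nm.

λ = 53.0 nm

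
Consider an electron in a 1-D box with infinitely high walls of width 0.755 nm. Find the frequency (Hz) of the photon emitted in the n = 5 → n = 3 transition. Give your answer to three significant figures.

E_1 = h²/(8m_eL²) = 1.057×10^-19 J and ΔE = (5² − 3²)E_1 = 1.691×10^-18 J.
f = ΔE/h = 1.691×10^-18/6.626×10^-34 = 2.55×10^15 Hz.

f = 2.55×10^15 Hz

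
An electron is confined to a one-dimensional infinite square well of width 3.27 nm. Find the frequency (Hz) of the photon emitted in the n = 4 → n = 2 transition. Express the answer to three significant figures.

f = 1.02×10^14 Hz

E_1 = h²/(8m_eL²) = 5.634×10^-21 J and ΔE = (4² − 2²)E_1 = 6.761×10^-20 J.
f = ΔE/h = 6.761×10^-20/6.626×10^-34 = 1.02×10^14 Hz.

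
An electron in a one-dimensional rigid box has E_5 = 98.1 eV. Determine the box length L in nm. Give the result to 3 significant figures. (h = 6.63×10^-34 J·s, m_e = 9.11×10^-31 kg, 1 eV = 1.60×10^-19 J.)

From E_n = n²h²/(8m_eL²), L = n·h/√(8m_eE_n).
E_5 = 98.1 eV = 1.570×10^-17 J, so L = 5·6.63×10^-34/√(8·9.11×10^-31·1.570×10^-17) = 3.10×10^-10 m = 0.310 nm.

L = 0.310 nm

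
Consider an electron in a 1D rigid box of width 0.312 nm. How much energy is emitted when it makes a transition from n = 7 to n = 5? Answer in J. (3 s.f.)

|ΔE| = 1.49×10^-17 J

E_1 = h²/(8m_eL²) = 6.189×10^-19 J.
|ΔE| = |7² − 5²|·E_1 = 24·6.189×10^-19 J = 1.49×10^-17 J.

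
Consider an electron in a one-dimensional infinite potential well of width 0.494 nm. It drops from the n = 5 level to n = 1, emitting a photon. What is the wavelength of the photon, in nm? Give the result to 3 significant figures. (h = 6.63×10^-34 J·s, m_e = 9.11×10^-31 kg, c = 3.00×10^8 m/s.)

E_1 = h²/(8m_eL²) = 2.472×10^-19 J, so ΔE = (5² − 1²)E_1 = 5.933×10^-18 J.
λ = hc/ΔE = (6.63×10^-34·3.00×10^8)/5.933×10^-18 = 3.35×10^-8 m = 33.5 nm.

λ = 33.5 nm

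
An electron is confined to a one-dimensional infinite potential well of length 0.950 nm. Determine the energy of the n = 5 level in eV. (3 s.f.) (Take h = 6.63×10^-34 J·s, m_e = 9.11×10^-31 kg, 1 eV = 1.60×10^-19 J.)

E_5 = 10.4 eV

For an infinite well E_n = n²h²/(8m_eL²), so E_1 = h²/(8m_eL²) = (6.63×10^-34)²/(8·9.11×10^-31·(9.50×10^-10 m)²) = 6.683×10^-20 J.
Then E_5 = 5²·E_1 = 25·6.683×10^-20 J = 1.671×10^-18 J.
Converting, E_5 = 1.671×10^-18 J / (1.60×10^-19 J/eV) = 10.4 eV.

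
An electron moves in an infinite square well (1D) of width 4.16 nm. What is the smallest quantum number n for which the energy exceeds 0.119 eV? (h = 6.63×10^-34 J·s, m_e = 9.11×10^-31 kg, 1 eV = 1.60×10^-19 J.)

E_1 = h²/(8m_eL²) = 3.485×10^-21 J = 0.02178 eV.
Need n² > 0.119/0.02178 = 5.464, i.e. n > 2.338.
The smallest integer satisfying this is n = 3.

n = 3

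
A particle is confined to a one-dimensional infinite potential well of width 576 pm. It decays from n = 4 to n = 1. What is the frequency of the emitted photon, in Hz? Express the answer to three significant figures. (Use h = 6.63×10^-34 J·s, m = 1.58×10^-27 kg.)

E_1 = h²/(8mL²) = 1.048×10^-22 J and ΔE = (4² − 1²)E_1 = 1.572×10^-21 J.
f = ΔE/h = 1.572×10^-21/6.63×10^-34 = 2.37×10^12 Hz.

f = 2.37×10^12 Hz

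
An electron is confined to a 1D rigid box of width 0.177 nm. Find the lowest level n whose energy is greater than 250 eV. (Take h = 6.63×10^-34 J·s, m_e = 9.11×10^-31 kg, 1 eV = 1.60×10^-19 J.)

n = 5

E_1 = h²/(8m_eL²) = 1.925×10^-18 J = 12.03 eV.
Need n² > 250/12.03 = 20.78, i.e. n > 4.559.
The smallest integer satisfying this is n = 5.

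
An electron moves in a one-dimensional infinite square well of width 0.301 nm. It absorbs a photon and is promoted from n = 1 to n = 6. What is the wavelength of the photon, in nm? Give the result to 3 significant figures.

λ = 8.54 nm

E_1 = h²/(8m_eL²) = 6.650×10^-19 J, so ΔE = (6² − 1²)E_1 = 2.327×10^-17 J.
λ = hc/ΔE = (6.626×10^-34·2.998×10^8)/2.327×10^-17 = 8.54×10^-9 m = 8.54 nm.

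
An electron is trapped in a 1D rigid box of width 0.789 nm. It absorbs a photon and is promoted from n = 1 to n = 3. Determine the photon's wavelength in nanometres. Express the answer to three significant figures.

λ = 257 nm

E_1 = h²/(8m_eL²) = 9.678×10^-20 J, so ΔE = (3² − 1²)E_1 = 7.742×10^-19 J.
λ = hc/ΔE = (6.626×10^-34·2.998×10^8)/7.742×10^-19 = 2.57×10^-7 m = 257 nm.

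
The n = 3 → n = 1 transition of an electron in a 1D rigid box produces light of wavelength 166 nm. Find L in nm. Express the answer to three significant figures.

L = 0.635 nm

The photon carries ΔE = hc/λ = 6.626×10^-34·2.998×10^8/1.66×10^-7 m = 1.197×10^-18 J.
Since ΔE = (3² − 1²)E_1, E_1 = 1.496×10^-19 J, and L = h/√(8m_eE_1) = 6.35×10^-10 m = 0.635 nm.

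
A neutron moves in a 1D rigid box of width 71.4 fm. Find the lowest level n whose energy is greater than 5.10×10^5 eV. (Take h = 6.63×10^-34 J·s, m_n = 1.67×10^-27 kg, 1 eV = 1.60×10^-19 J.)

n = 4

E_1 = h²/(8m_nL²) = 6.454×10^-15 J = 4.034×10^4 eV.
Need n² > 5.10×10^5/4.034×10^4 = 12.64, i.e. n > 3.555.
The smallest integer satisfying this is n = 4.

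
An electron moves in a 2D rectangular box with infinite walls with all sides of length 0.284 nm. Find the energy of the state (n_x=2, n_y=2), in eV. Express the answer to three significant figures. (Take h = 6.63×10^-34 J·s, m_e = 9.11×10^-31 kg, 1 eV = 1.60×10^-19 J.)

E = 37.4 eV

For a 2D rectangular well E = (h²/8m_e)·Σ n_i²/L_i² = (6.63×10^-34)²/(8·9.11×10^-31) · [2²/(0.284 nm)² + 2²/(0.284 nm)²].
Evaluating gives E = 5.982×10^-18 J = 37.4 eV.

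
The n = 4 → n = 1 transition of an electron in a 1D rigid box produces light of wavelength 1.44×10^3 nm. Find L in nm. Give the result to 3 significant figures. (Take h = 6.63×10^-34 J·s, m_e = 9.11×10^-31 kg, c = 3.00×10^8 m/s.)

L = 2.56 nm

The photon carries ΔE = hc/λ = 6.63×10^-34·3.00×10^8/1.44×10^-6 m = 1.381×10^-19 J.
Since ΔE = (4² − 1²)E_1, E_1 = 9.207×10^-21 J, and L = h/√(8m_eE_1) = 2.56×10^-9 m = 2.56 nm.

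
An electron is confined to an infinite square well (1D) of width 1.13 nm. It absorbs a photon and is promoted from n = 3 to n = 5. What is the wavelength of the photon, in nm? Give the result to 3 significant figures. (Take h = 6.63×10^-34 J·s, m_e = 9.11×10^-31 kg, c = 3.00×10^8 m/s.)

E_1 = h²/(8m_eL²) = 4.723×10^-20 J, so ΔE = (5² − 3²)E_1 = 7.557×10^-19 J.
λ = hc/ΔE = (6.63×10^-34·3.00×10^8)/7.557×10^-19 = 2.63×10^-7 m = 263 nm.

λ = 263 nm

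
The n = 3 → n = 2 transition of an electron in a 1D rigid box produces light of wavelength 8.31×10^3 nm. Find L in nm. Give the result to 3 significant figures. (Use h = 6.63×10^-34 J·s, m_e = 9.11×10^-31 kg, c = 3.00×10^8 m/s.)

The photon carries ΔE = hc/λ = 6.63×10^-34·3.00×10^8/8.31×10^-6 m = 2.394×10^-20 J.
Since ΔE = (3² − 2²)E_1, E_1 = 4.788×10^-21 J, and L = h/√(8m_eE_1) = 3.55×10^-9 m = 3.55 nm.

L = 3.55 nm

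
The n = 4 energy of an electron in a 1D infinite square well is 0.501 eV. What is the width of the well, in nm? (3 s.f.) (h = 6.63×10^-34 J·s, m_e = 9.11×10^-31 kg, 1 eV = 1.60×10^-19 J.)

L = 3.47 nm

From E_n = n²h²/(8m_eL²), L = n·h/√(8m_eE_n).
E_4 = 0.501 eV = 8.016×10^-20 J, so L = 4·6.63×10^-34/√(8·9.11×10^-31·8.016×10^-20) = 3.47×10^-9 m = 3.47 nm.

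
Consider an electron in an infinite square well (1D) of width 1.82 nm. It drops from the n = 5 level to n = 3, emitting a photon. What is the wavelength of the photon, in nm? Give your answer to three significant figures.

E_1 = h²/(8m_eL²) = 1.819×10^-20 J, so ΔE = (5² − 3²)E_1 = 2.910×10^-19 J.
λ = hc/ΔE = (6.626×10^-34·2.998×10^8)/2.910×10^-19 = 6.83×10^-7 m = 683 nm.

λ = 683 nm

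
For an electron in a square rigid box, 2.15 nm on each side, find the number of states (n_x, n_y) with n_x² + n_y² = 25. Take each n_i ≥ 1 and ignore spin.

degeneracy = 2

The level has n_x² + n_y² = 25. The ordered positive-integer solutions are (3, 4), (4, 3).
That gives 2 states.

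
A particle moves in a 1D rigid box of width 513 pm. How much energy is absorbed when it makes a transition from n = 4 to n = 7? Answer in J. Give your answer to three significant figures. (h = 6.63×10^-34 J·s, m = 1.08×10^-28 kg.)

|ΔE| = 6.38×10^-20 J

E_1 = h²/(8mL²) = 1.933×10^-21 J.
|ΔE| = |4² − 7²|·E_1 = 33·1.933×10^-21 J = 6.38×10^-20 J.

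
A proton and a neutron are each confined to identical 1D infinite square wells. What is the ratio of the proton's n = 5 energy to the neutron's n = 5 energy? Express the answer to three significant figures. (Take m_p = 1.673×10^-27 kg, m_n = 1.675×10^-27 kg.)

E_n ∝ 1/m at fixed n and L, so the ratio is m_n/m_p = 1.675×10^-27/1.673×10^-27 = 1.00.

1.00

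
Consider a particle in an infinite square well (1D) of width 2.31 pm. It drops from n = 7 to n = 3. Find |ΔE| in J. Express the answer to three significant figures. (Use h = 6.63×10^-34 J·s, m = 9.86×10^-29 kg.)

|ΔE| = 4.18×10^-15 J

E_1 = h²/(8mL²) = 1.044×10^-16 J.
|ΔE| = |7² − 3²|·E_1 = 40·1.044×10^-16 J = 4.18×10^-15 J.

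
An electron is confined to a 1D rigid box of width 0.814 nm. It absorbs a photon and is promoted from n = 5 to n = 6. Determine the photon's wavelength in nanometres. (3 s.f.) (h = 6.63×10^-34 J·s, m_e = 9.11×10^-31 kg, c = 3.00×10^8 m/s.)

E_1 = h²/(8m_eL²) = 9.103×10^-20 J, so ΔE = (6² − 5²)E_1 = 1.001×10^-18 J.
λ = hc/ΔE = (6.63×10^-34·3.00×10^8)/1.001×10^-18 = 1.99×10^-7 m = 199 nm.

λ = 199 nm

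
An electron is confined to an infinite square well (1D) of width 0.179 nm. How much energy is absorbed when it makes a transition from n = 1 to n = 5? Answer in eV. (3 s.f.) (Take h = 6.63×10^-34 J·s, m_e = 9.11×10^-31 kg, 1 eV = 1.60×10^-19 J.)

E_1 = h²/(8m_eL²) = 1.882×10^-18 J.
|ΔE| = |1² − 5²|·E_1 = 24·1.882×10^-18 J = 4.517×10^-17 J = 282 eV.

|ΔE| = 282 eV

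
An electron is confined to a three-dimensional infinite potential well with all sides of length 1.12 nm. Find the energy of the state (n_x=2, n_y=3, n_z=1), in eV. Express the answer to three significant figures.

E = 4.20 eV

For a 3D rectangular well E = (h²/8m_e)·Σ n_i²/L_i² = (6.626×10^-34)²/(8·9.109×10^-31) · [2²/(1.12 nm)² + 3²/(1.12 nm)² + 1²/(1.12 nm)²].
Evaluating gives E = 6.724×10^-19 J = 4.20 eV.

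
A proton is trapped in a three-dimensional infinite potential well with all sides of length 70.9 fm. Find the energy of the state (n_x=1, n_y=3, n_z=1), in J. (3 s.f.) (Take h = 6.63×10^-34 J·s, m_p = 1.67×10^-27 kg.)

For a 3D rectangular well E = (h²/8m_p)·Σ n_i²/L_i² = (6.63×10^-34)²/(8·1.67×10^-27) · [1²/(70.9 fm)² + 3²/(70.9 fm)² + 1²/(70.9 fm)²].
Evaluating gives E = 7.20×10^-14 J.

E = 7.20×10^-14 J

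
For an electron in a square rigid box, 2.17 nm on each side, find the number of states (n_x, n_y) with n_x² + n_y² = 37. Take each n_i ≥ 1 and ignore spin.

The level has n_x² + n_y² = 37. The ordered positive-integer solutions are (1, 6), (6, 1).
That gives 2 states.

degeneracy = 2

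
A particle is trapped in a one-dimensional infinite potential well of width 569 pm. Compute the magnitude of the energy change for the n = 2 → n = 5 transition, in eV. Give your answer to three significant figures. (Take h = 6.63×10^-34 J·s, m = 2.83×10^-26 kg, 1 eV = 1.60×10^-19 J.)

|ΔE| = 7.87×10^-4 eV

E_1 = h²/(8mL²) = 5.997×10^-24 J.
|ΔE| = |2² − 5²|·E_1 = 21·5.997×10^-24 J = 1.259×10^-22 J = 7.87×10^-4 eV.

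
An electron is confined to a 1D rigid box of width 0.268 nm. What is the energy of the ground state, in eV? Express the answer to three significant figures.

E_1 = 5.24 eV

For an infinite well E_n = n²h²/(8m_eL²), so E_1 = h²/(8m_eL²) = (6.626×10^-34)²/(8·9.109×10^-31·(2.68×10^-10 m)²) = 8.388×10^-19 J.
Converting, E_1 = 8.388×10^-19 J / (1.602×10^-19 J/eV) = 5.24 eV.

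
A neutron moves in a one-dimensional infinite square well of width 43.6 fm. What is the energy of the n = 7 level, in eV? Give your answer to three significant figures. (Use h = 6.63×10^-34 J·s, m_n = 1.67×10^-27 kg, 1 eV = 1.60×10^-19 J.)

E_7 = 5.30×10^6 eV

For an infinite well E_n = n²h²/(8m_nL²), so E_1 = h²/(8m_nL²) = (6.63×10^-34)²/(8·1.67×10^-27·(4.36×10^-14 m)²) = 1.731×10^-14 J.
Then E_7 = 7²·E_1 = 49·1.731×10^-14 J = 8.482×10^-13 J.
Converting, E_7 = 8.482×10^-13 J / (1.60×10^-19 J/eV) = 5.30×10^6 eV.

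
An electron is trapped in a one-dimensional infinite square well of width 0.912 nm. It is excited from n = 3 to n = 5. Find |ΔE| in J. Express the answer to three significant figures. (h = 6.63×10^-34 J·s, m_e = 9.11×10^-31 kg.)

E_1 = h²/(8m_eL²) = 7.252×10^-20 J.
|ΔE| = |3² − 5²|·E_1 = 16·7.252×10^-20 J = 1.16×10^-18 J.

|ΔE| = 1.16×10^-18 J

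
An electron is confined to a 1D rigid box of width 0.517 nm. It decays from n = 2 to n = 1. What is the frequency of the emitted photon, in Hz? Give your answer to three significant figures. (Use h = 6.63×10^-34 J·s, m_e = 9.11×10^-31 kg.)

E_1 = h²/(8m_eL²) = 2.257×10^-19 J and ΔE = (2² − 1²)E_1 = 6.771×10^-19 J.
f = ΔE/h = 6.771×10^-19/6.63×10^-34 = 1.02×10^15 Hz.

f = 1.02×10^15 Hz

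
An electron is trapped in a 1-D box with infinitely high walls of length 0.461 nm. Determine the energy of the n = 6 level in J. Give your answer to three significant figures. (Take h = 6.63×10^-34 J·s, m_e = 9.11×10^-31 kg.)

For an infinite well E_n = n²h²/(8m_eL²), so E_1 = h²/(8m_eL²) = (6.63×10^-34)²/(8·9.11×10^-31·(4.61×10^-10 m)²) = 2.838×10^-19 J.
Then E_6 = 6²·E_1 = 36·2.838×10^-19 J = 1.02×10^-17 J.

E_6 = 1.02×10^-17 J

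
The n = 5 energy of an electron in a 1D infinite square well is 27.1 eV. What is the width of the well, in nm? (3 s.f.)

From E_n = n²h²/(8m_eL²), L = n·h/√(8m_eE_n).
E_5 = 27.1 eV = 4.341×10^-18 J, so L = 5·6.626×10^-34/√(8·9.109×10^-31·4.341×10^-18) = 5.89×10^-10 m = 0.589 nm.

L = 0.589 nm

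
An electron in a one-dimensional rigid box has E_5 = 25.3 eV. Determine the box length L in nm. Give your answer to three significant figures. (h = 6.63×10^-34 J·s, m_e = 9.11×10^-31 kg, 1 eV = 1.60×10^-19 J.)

From E_n = n²h²/(8m_eL²), L = n·h/√(8m_eE_n).
E_5 = 25.3 eV = 4.048×10^-18 J, so L = 5·6.63×10^-34/√(8·9.11×10^-31·4.048×10^-18) = 6.10×10^-10 m = 0.610 nm.

L = 0.610 nm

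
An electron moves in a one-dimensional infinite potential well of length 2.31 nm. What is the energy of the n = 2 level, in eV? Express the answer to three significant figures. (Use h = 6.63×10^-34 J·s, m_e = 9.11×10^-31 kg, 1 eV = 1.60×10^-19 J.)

E_2 = 0.283 eV

For an infinite well E_n = n²h²/(8m_eL²), so E_1 = h²/(8m_eL²) = (6.63×10^-34)²/(8·9.11×10^-31·(2.31×10^-9 m)²) = 1.130×10^-20 J.
Then E_2 = 2²·E_1 = 4·1.130×10^-20 J = 4.520×10^-20 J.
Converting, E_2 = 4.520×10^-20 J / (1.60×10^-19 J/eV) = 0.283 eV.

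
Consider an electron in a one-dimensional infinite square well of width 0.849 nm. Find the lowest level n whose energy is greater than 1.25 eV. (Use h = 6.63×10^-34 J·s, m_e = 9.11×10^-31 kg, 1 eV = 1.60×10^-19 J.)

E_1 = h²/(8m_eL²) = 8.368×10^-20 J = 0.5230 eV.
Need n² > 1.25/0.5230 = 2.390, i.e. n > 1.546.
The smallest integer satisfying this is n = 2.

n = 2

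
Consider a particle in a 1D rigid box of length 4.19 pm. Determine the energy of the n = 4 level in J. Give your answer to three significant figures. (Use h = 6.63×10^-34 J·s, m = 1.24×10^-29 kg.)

E_4 = 4.04×10^-15 J

For an infinite well E_n = n²h²/(8mL²), so E_1 = h²/(8mL²) = (6.63×10^-34)²/(8·1.24×10^-29·(4.19×10^-12 m)²) = 2.524×10^-16 J.
Then E_4 = 4²·E_1 = 16·2.524×10^-16 J = 4.04×10^-15 J.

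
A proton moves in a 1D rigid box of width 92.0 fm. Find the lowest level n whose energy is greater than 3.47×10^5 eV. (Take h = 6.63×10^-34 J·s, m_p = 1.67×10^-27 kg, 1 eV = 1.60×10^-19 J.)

n = 4

E_1 = h²/(8m_pL²) = 3.887×10^-15 J = 2.429×10^4 eV.
Need n² > 3.47×10^5/2.429×10^4 = 14.29, i.e. n > 3.780.
The smallest integer satisfying this is n = 4.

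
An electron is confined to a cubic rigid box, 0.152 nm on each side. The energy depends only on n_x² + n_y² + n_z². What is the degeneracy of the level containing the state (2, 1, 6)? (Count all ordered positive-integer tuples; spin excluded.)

degeneracy = 9

The level has n_x² + n_y² + n_z² = 41. The ordered positive-integer solutions are (1, 2, 6), (1, 6, 2), (2, 1, 6), (2, 6, 1), (3, 4, 4), (4, 3, 4), (4, 4, 3), (6, 1, 2), (6, 2, 1).
That gives 9 states.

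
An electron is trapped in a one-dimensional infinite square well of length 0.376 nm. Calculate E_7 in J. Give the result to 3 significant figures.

For an infinite well E_n = n²h²/(8m_eL²), so E_1 = h²/(8m_eL²) = (6.626×10^-34)²/(8·9.109×10^-31·(3.76×10^-10 m)²) = 4.262×10^-19 J.
Then E_7 = 7²·E_1 = 49·4.262×10^-19 J = 2.09×10^-17 J.

E_7 = 2.09×10^-17 J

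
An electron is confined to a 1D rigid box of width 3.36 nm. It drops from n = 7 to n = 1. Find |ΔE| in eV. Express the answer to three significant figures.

E_1 = h²/(8m_eL²) = 5.337×10^-21 J.
|ΔE| = |7² − 1²|·E_1 = 48·5.337×10^-21 J = 2.562×10^-19 J = 1.60 eV.

|ΔE| = 1.60 eV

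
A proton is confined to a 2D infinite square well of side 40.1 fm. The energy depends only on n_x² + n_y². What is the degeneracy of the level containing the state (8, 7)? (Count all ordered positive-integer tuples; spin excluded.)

degeneracy = 2

The level has n_x² + n_y² = 113. The ordered positive-integer solutions are (7, 8), (8, 7).
That gives 2 states.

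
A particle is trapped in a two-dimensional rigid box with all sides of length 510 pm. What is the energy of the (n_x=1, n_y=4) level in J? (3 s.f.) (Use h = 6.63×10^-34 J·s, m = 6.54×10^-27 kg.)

E = 5.49×10^-22 J

For a 2D rectangular well E = (h²/8m)·Σ n_i²/L_i² = (6.63×10^-34)²/(8·6.54×10^-27) · [1²/(510 pm)² + 4²/(510 pm)²].
Evaluating gives E = 5.49×10^-22 J.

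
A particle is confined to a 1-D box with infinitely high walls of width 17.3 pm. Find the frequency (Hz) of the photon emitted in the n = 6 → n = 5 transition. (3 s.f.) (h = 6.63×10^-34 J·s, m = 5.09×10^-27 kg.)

E_1 = h²/(8mL²) = 3.607×10^-20 J and ΔE = (6² − 5²)E_1 = 3.968×10^-19 J.
f = ΔE/h = 3.968×10^-19/6.63×10^-34 = 5.98×10^14 Hz.

f = 5.98×10^14 Hz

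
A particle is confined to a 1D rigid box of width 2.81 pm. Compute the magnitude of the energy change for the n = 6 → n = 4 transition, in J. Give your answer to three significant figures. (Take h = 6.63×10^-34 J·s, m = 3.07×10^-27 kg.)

|ΔE| = 4.53×10^-17 J

E_1 = h²/(8mL²) = 2.267×10^-18 J.
|ΔE| = |6² − 4²|·E_1 = 20·2.267×10^-18 J = 4.53×10^-17 J.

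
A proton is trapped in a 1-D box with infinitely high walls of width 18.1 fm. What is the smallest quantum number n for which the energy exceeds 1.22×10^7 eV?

E_1 = h²/(8m_pL²) = 1.001×10^-13 J = 6.248×10^5 eV.
Need n² > 1.22×10^7/6.248×10^5 = 19.53, i.e. n > 4.419.
The smallest integer satisfying this is n = 5.

n = 5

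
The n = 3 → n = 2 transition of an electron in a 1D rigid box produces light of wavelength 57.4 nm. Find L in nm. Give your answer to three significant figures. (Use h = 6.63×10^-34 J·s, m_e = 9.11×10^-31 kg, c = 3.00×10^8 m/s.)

The photon carries ΔE = hc/λ = 6.63×10^-34·3.00×10^8/5.74×10^-8 m = 3.465×10^-18 J.
Since ΔE = (3² − 2²)E_1, E_1 = 6.930×10^-19 J, and L = h/√(8m_eE_1) = 2.95×10^-10 m = 0.295 nm.

L = 0.295 nm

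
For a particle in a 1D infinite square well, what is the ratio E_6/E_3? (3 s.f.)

E_n ∝ n², so E_6/E_3 = 6²/3² = 36/9 = 4.00.

4.00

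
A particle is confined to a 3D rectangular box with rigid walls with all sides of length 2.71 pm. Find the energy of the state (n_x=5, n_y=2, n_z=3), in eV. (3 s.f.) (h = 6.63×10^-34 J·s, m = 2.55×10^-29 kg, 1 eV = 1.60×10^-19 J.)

E = 6.97×10^4 eV

For a 3D rectangular well E = (h²/8m)·Σ n_i²/L_i² = (6.63×10^-34)²/(8·2.55×10^-29) · [5²/(2.71 pm)² + 2²/(2.71 pm)² + 3²/(2.71 pm)²].
Evaluating gives E = 1.115×10^-14 J = 6.97×10^4 eV.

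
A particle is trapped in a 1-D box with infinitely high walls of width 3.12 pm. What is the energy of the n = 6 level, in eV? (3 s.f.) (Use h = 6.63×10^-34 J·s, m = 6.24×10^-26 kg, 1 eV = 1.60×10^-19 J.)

For an infinite well E_n = n²h²/(8mL²), so E_1 = h²/(8mL²) = (6.63×10^-34)²/(8·6.24×10^-26·(3.12×10^-12 m)²) = 9.046×10^-20 J.
Then E_6 = 6²·E_1 = 36·9.046×10^-20 J = 3.257×10^-18 J.
Converting, E_6 = 3.257×10^-18 J / (1.60×10^-19 J/eV) = 20.4 eV.

E_6 = 20.4 eV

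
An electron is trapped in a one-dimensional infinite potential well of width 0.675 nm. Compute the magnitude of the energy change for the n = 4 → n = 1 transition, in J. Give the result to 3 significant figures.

|ΔE| = 1.98×10^-18 J

E_1 = h²/(8m_eL²) = 1.322×10^-19 J.
|ΔE| = |4² − 1²|·E_1 = 15·1.322×10^-19 J = 1.98×10^-18 J.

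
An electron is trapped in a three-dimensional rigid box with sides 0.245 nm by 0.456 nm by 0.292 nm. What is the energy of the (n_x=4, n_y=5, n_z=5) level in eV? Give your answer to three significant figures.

E = 256 eV

For a 3D rectangular well E = (h²/8m_e)·Σ n_i²/L_i² = (6.626×10^-34)²/(8·9.109×10^-31) · [4²/(0.245 nm)² + 5²/(0.456 nm)² + 5²/(0.292 nm)²].
Evaluating gives E = 4.097×10^-17 J = 256 eV.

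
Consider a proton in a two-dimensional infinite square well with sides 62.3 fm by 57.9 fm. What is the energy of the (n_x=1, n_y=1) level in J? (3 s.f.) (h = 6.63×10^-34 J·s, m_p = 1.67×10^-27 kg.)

For a 2D rectangular well E = (h²/8m_p)·Σ n_i²/L_i² = (6.63×10^-34)²/(8·1.67×10^-27) · [1²/(62.3 fm)² + 1²/(57.9 fm)²].
Evaluating gives E = 1.83×10^-14 J.

E = 1.83×10^-14 J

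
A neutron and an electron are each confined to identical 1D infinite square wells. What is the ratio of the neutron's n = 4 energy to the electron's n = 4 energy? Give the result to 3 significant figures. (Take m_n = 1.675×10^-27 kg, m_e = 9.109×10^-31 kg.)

5.44×10^-4

E_n ∝ 1/m at fixed n and L, so the ratio is m_e/m_n = 9.109×10^-31/1.675×10^-27 = 5.44×10^-4.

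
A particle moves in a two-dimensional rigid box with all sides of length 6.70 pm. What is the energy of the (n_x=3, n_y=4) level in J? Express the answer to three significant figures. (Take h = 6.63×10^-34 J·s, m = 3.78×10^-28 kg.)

For a 2D rectangular well E = (h²/8m)·Σ n_i²/L_i² = (6.63×10^-34)²/(8·3.78×10^-28) · [3²/(6.70 pm)² + 4²/(6.70 pm)²].
Evaluating gives E = 8.10×10^-17 J.

E = 8.10×10^-17 J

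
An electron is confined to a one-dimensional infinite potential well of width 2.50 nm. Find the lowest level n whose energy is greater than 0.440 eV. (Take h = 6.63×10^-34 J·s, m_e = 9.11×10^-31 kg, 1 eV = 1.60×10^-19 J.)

E_1 = h²/(8m_eL²) = 9.650×10^-21 J = 0.06031 eV.
Need n² > 0.440/0.06031 = 7.296, i.e. n > 2.701.
The smallest integer satisfying this is n = 3.

n = 3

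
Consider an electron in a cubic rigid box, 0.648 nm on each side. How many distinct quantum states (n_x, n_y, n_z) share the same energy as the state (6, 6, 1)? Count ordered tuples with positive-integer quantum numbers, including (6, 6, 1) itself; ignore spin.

The level has n_x² + n_y² + n_z² = 73. The ordered positive-integer solutions are (1, 6, 6), (6, 1, 6), (6, 6, 1).
That gives 3 states.

degeneracy = 3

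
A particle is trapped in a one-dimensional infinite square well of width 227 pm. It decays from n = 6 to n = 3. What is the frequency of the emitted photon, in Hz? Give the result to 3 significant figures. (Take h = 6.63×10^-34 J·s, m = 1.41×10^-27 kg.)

f = 3.08×10^13 Hz

E_1 = h²/(8mL²) = 7.563×10^-22 J and ΔE = (6² − 3²)E_1 = 2.042×10^-20 J.
f = ΔE/h = 2.042×10^-20/6.63×10^-34 = 3.08×10^13 Hz.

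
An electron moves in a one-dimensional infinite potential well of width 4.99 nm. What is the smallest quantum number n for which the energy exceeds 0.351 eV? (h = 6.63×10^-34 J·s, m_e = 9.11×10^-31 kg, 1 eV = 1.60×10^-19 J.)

n = 5

E_1 = h²/(8m_eL²) = 2.422×10^-21 J = 0.01514 eV.
Need n² > 0.351/0.01514 = 23.18, i.e. n > 4.815.
The smallest integer satisfying this is n = 5.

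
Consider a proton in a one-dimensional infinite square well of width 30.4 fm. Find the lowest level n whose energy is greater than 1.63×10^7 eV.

E_1 = h²/(8m_pL²) = 3.550×10^-14 J = 2.216×10^5 eV.
Need n² > 1.63×10^7/2.216×10^5 = 73.56, i.e. n > 8.577.
The smallest integer satisfying this is n = 9.

n = 9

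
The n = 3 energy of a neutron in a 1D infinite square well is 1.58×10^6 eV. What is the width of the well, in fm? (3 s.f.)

From E_n = n²h²/(8m_nL²), L = n·h/√(8m_nE_n).
E_3 = 1.58×10^6 eV = 2.531×10^-13 J, so L = 3·6.626×10^-34/√(8·1.675×10^-27·2.531×10^-13) = 3.41×10^-14 m = 34.1 fm.

L = 34.1 fm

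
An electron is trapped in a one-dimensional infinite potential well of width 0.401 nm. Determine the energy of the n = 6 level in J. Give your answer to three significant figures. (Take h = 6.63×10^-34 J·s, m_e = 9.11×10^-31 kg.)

For an infinite well E_n = n²h²/(8m_eL²), so E_1 = h²/(8m_eL²) = (6.63×10^-34)²/(8·9.11×10^-31·(4.01×10^-10 m)²) = 3.751×10^-19 J.
Then E_6 = 6²·E_1 = 36·3.751×10^-19 J = 1.35×10^-17 J.

E_6 = 1.35×10^-17 J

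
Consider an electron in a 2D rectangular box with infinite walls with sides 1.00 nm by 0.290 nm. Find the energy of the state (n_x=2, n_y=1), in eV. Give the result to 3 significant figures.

E = 5.98 eV

For a 2D rectangular well E = (h²/8m_e)·Σ n_i²/L_i² = (6.626×10^-34)²/(8·9.109×10^-31) · [2²/(1.00 nm)² + 1²/(0.290 nm)²].
Evaluating gives E = 9.574×10^-19 J = 5.98 eV.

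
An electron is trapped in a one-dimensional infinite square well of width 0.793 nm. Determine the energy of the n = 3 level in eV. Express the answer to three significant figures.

E_3 = 5.38 eV

For an infinite well E_n = n²h²/(8m_eL²), so E_1 = h²/(8m_eL²) = (6.626×10^-34)²/(8·9.109×10^-31·(7.93×10^-10 m)²) = 9.581×10^-20 J.
Then E_3 = 3²·E_1 = 9·9.581×10^-20 J = 8.623×10^-19 J.
Converting, E_3 = 8.623×10^-19 J / (1.602×10^-19 J/eV) = 5.38 eV.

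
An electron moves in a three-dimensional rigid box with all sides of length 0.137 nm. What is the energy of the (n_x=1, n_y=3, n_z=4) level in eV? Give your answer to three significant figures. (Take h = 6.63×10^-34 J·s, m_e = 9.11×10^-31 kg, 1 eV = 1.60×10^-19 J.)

E = 522 eV

For a 3D rectangular well E = (h²/8m_e)·Σ n_i²/L_i² = (6.63×10^-34)²/(8·9.11×10^-31) · [1²/(0.137 nm)² + 3²/(0.137 nm)² + 4²/(0.137 nm)²].
Evaluating gives E = 8.355×10^-17 J = 522 eV.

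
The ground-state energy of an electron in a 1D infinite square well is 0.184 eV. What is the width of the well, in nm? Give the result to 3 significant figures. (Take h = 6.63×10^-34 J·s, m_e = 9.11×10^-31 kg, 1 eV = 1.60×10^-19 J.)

L = 1.43 nm

From E_n = n²h²/(8m_eL²), L = n·h/√(8m_eE_n).
E_1 = 0.184 eV = 2.944×10^-20 J, so L = 1·6.63×10^-34/√(8·9.11×10^-31·2.944×10^-20) = 1.43×10^-9 m = 1.43 nm.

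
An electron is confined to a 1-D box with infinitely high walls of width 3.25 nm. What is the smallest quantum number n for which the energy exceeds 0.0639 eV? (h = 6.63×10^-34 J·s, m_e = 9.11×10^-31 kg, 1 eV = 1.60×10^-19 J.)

n = 2

E_1 = h²/(8m_eL²) = 5.710×10^-21 J = 0.03569 eV.
Need n² > 0.0639/0.03569 = 1.790, i.e. n > 1.338.
The smallest integer satisfying this is n = 2.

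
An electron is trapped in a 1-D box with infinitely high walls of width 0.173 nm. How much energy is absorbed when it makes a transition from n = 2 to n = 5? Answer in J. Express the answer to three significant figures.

|ΔE| = 4.23×10^-17 J

E_1 = h²/(8m_eL²) = 2.013×10^-18 J.
|ΔE| = |2² − 5²|·E_1 = 21·2.013×10^-18 J = 4.23×10^-17 J.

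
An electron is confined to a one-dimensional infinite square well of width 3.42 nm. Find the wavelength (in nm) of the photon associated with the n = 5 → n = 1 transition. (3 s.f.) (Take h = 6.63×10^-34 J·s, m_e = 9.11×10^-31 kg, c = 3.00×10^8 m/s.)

λ = 1.61×10^3 nm

E_1 = h²/(8m_eL²) = 5.157×10^-21 J, so ΔE = (5² − 1²)E_1 = 1.238×10^-19 J.
λ = hc/ΔE = (6.63×10^-34·3.00×10^8)/1.238×10^-19 = 1.61×10^-6 m = 1.61×10^3 nm.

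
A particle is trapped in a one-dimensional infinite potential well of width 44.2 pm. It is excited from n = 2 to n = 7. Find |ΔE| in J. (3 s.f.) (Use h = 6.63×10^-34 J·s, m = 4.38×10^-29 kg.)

E_1 = h²/(8mL²) = 6.421×10^-19 J.
|ΔE| = |2² − 7²|·E_1 = 45·6.421×10^-19 J = 2.89×10^-17 J.

|ΔE| = 2.89×10^-17 J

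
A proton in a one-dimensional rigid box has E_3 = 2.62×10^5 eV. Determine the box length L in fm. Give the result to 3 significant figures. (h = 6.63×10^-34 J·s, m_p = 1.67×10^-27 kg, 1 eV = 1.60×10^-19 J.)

From E_n = n²h²/(8m_pL²), L = n·h/√(8m_pE_n).
E_3 = 2.62×10^5 eV = 4.192×10^-14 J, so L = 3·6.63×10^-34/√(8·1.67×10^-27·4.192×10^-14) = 8.40×10^-14 m = 84.0 fm.

L = 84.0 fm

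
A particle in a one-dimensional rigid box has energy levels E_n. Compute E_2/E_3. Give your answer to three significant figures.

E_n ∝ n², so E_2/E_3 = 2²/3² = 4/9 = 0.444.

0.444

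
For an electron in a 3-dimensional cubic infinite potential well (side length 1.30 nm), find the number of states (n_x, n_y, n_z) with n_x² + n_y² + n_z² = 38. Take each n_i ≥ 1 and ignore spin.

degeneracy = 9

The level has n_x² + n_y² + n_z² = 38. The ordered positive-integer solutions are (1, 1, 6), (1, 6, 1), (2, 3, 5), (2, 5, 3), (3, 2, 5), (3, 5, 2), (5, 2, 3), (5, 3, 2), (6, 1, 1).
That gives 9 states.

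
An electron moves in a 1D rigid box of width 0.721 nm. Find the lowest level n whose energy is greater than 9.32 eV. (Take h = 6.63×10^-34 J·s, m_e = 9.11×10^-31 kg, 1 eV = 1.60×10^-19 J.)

n = 4

E_1 = h²/(8m_eL²) = 1.160×10^-19 J = 0.7250 eV.
Need n² > 9.32/0.7250 = 12.86, i.e. n > 3.586.
The smallest integer satisfying this is n = 4.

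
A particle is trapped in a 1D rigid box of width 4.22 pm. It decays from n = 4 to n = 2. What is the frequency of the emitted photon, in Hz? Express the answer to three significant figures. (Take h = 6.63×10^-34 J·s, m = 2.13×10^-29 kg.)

E_1 = h²/(8mL²) = 1.449×10^-16 J and ΔE = (4² − 2²)E_1 = 1.739×10^-15 J.
f = ΔE/h = 1.739×10^-15/6.63×10^-34 = 2.62×10^18 Hz.

f = 2.62×10^18 Hz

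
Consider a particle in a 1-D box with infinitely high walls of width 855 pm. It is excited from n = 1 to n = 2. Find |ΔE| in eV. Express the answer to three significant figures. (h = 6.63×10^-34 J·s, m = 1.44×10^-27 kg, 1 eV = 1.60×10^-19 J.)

E_1 = h²/(8mL²) = 5.220×10^-23 J.
|ΔE| = |1² − 2²|·E_1 = 3·5.220×10^-23 J = 1.566×10^-22 J = 9.79×10^-4 eV.

|ΔE| = 9.79×10^-4 eV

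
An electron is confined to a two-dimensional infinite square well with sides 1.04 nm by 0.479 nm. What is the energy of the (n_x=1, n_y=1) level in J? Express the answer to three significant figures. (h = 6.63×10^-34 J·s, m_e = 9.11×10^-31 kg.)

E = 3.19×10^-19 J

For a 2D rectangular well E = (h²/8m_e)·Σ n_i²/L_i² = (6.63×10^-34)²/(8·9.11×10^-31) · [1²/(1.04 nm)² + 1²/(0.479 nm)²].
Evaluating gives E = 3.19×10^-19 J.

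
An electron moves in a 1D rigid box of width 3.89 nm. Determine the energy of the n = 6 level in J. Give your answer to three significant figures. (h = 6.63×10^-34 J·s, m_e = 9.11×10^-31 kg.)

For an infinite well E_n = n²h²/(8m_eL²), so E_1 = h²/(8m_eL²) = (6.63×10^-34)²/(8·9.11×10^-31·(3.89×10^-9 m)²) = 3.986×10^-21 J.
Then E_6 = 6²·E_1 = 36·3.986×10^-21 J = 1.43×10^-19 J.

E_6 = 1.43×10^-19 J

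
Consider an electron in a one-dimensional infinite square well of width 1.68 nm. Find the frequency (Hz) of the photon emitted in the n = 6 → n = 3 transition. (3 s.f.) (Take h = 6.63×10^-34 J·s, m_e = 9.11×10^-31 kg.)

E_1 = h²/(8m_eL²) = 2.137×10^-20 J and ΔE = (6² − 3²)E_1 = 5.770×10^-19 J.
f = ΔE/h = 5.770×10^-19/6.63×10^-34 = 8.70×10^14 Hz.

f = 8.70×10^14 Hz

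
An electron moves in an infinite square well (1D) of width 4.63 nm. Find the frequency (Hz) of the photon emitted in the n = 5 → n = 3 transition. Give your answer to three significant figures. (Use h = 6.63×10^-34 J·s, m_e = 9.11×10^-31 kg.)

f = 6.79×10^13 Hz

E_1 = h²/(8m_eL²) = 2.814×10^-21 J and ΔE = (5² − 3²)E_1 = 4.502×10^-20 J.
f = ΔE/h = 4.502×10^-20/6.63×10^-34 = 6.79×10^13 Hz.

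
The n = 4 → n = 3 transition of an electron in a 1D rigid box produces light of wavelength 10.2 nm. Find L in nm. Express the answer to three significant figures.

L = 0.147 nm

The photon carries ΔE = hc/λ = 6.626×10^-34·2.998×10^8/1.02×10^-8 m = 1.948×10^-17 J.
Since ΔE = (4² − 3²)E_1, E_1 = 2.783×10^-18 J, and L = h/√(8m_eE_1) = 1.47×10^-10 m = 0.147 nm.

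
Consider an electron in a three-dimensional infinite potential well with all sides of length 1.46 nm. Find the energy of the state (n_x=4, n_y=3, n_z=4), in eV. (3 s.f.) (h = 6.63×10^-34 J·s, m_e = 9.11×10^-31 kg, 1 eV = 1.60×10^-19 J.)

For a 3D rectangular well E = (h²/8m_e)·Σ n_i²/L_i² = (6.63×10^-34)²/(8·9.11×10^-31) · [4²/(1.46 nm)² + 3²/(1.46 nm)² + 4²/(1.46 nm)²].
Evaluating gives E = 1.160×10^-18 J = 7.25 eV.

E = 7.25 eV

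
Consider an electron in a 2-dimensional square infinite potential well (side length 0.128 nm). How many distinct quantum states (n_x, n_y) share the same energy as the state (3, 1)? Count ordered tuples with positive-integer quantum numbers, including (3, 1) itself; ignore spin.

degeneracy = 2

The level has n_x² + n_y² = 10. The ordered positive-integer solutions are (1, 3), (3, 1).
That gives 2 states.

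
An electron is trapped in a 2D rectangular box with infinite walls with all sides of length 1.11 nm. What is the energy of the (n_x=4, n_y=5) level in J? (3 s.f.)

For a 2D rectangular well E = (h²/8m_e)·Σ n_i²/L_i² = (6.626×10^-34)²/(8·9.109×10^-31) · [4²/(1.11 nm)² + 5²/(1.11 nm)²].
Evaluating gives E = 2.00×10^-18 J.

E = 2.00×10^-18 J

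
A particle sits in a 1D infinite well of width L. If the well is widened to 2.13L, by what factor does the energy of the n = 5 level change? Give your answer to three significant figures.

E_n ∝ 1/L², so the energy scales by 1/2.13² = 0.220.

0.220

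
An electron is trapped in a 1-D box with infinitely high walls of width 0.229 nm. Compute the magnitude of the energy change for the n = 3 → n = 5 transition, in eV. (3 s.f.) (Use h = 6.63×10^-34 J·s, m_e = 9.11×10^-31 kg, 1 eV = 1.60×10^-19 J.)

E_1 = h²/(8m_eL²) = 1.150×10^-18 J.
|ΔE| = |3² − 5²|·E_1 = 16·1.150×10^-18 J = 1.840×10^-17 J = 115 eV.

|ΔE| = 115 eV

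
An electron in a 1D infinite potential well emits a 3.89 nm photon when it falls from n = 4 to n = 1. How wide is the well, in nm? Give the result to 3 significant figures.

L = 0.133 nm

The photon carries ΔE = hc/λ = 6.626×10^-34·2.998×10^8/3.89×10^-9 m = 5.107×10^-17 J.
Since ΔE = (4² − 1²)E_1, E_1 = 3.405×10^-18 J, and L = h/√(8m_eE_1) = 1.33×10^-10 m = 0.133 nm.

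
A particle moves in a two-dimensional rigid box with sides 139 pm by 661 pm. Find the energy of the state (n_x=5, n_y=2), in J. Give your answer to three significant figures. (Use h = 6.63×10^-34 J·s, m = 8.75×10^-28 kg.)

E = 8.18×10^-20 J

For a 2D rectangular well E = (h²/8m)·Σ n_i²/L_i² = (6.63×10^-34)²/(8·8.75×10^-28) · [5²/(139 pm)² + 2²/(661 pm)²].
Evaluating gives E = 8.18×10^-20 J.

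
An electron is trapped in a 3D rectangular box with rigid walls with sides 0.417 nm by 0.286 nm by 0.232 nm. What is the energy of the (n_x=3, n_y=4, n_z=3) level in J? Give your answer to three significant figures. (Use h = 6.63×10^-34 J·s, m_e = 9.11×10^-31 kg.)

For a 3D rectangular well E = (h²/8m_e)·Σ n_i²/L_i² = (6.63×10^-34)²/(8·9.11×10^-31) · [3²/(0.417 nm)² + 4²/(0.286 nm)² + 3²/(0.232 nm)²].
Evaluating gives E = 2.50×10^-17 J.

E = 2.50×10^-17 J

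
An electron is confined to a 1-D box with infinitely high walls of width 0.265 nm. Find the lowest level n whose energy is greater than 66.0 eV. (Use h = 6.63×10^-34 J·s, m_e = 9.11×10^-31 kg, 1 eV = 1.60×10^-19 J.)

E_1 = h²/(8m_eL²) = 8.589×10^-19 J = 5.368 eV.
Need n² > 66.0/5.368 = 12.30, i.e. n > 3.507.
The smallest integer satisfying this is n = 4.

n = 4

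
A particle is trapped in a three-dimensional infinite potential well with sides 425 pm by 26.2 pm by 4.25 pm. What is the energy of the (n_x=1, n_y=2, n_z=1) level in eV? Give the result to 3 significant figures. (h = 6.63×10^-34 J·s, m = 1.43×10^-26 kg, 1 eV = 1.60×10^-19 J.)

For a 3D rectangular well E = (h²/8m)·Σ n_i²/L_i² = (6.63×10^-34)²/(8·1.43×10^-26) · [1²/(425 pm)² + 2²/(26.2 pm)² + 1²/(4.25 pm)²].
Evaluating gives E = 2.351×10^-19 J = 1.47 eV.

E = 1.47 eV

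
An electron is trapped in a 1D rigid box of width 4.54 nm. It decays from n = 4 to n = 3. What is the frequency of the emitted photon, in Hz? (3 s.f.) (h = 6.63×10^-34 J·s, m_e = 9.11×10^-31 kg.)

E_1 = h²/(8m_eL²) = 2.926×10^-21 J and ΔE = (4² − 3²)E_1 = 2.048×10^-20 J.
f = ΔE/h = 2.048×10^-20/6.63×10^-34 = 3.09×10^13 Hz.

f = 3.09×10^13 Hz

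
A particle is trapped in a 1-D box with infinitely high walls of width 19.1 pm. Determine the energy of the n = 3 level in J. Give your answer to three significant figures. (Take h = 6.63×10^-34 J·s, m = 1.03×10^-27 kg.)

For an infinite well E_n = n²h²/(8mL²), so E_1 = h²/(8mL²) = (6.63×10^-34)²/(8·1.03×10^-27·(1.91×10^-11 m)²) = 1.462×10^-19 J.
Then E_3 = 3²·E_1 = 9·1.462×10^-19 J = 1.32×10^-18 J.

E_3 = 1.32×10^-18 J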